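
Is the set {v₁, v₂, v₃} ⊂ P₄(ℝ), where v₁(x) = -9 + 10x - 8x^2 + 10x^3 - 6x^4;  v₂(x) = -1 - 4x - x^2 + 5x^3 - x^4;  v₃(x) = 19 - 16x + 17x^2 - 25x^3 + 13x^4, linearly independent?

linearly dependent

Write each element as a coordinate vector in ℝ⁵ using {1, x, …, x^4}.
Place the vectors as rows of a 3×5 matrix and reduce to echelon form.
The reduction yields 2 nonzero rows, so the rank is 2.
Since rank 2 < 3, the set is linearly dependent.
Indeed 2v₁ + v₂ + v₃ = 0.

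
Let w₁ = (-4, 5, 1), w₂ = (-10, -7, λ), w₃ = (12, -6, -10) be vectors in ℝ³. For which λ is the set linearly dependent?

λ = 53/3

Place the vectors as rows of a 3×3 matrix; dependence ⇔ determinant zero.
Cofactor expansion gives det = 36*λ - 636.
This vanishes exactly when λ = 53/3.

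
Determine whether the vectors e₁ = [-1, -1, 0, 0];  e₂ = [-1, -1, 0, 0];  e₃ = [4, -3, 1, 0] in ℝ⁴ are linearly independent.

linearly dependent

Place the vectors as rows of a 3×4 matrix and reduce to echelon form.
The reduction yields 2 nonzero rows, so the rank is 2.
Since rank 2 < 3, the set is linearly dependent.
Indeed e₁ - e₂ = 0.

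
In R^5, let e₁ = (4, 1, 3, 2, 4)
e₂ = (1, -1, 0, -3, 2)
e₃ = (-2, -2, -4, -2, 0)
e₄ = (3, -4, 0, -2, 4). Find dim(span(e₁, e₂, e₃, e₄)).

Apply Gaussian elimination to the matrix whose rows are e₁, e₂, e₃, e₄.
There are 4 pivot columns, so rank = 4.

dim = 4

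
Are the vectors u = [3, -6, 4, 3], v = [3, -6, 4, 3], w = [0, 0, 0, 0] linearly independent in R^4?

linearly dependent

One of the vectors is the zero vector, so the set is linearly dependent.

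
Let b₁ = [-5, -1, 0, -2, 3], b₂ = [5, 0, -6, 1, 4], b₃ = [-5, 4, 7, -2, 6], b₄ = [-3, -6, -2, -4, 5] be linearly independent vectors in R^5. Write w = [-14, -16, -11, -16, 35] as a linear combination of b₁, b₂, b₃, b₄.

w = 2b₁ + 2b₂ + b₃ + 3b₄

Write w = a₁b₁ + … + a₄b₄ and equate components.
The system has the unique solution (a₁, …, a₄) = (2, 2, 1, 3).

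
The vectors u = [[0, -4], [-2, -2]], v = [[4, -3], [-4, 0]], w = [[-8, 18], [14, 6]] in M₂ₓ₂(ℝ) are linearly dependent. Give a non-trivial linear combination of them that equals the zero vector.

3u + 2v + w = 0

Pass to coordinate vectors relative to the basis {E₁₁, E₁₂, E₂₁, E₂₂}.
Write the vectors as columns of a matrix and find a nonzero vector in its null space.
One solution (up to scaling) is (3, 2, 1).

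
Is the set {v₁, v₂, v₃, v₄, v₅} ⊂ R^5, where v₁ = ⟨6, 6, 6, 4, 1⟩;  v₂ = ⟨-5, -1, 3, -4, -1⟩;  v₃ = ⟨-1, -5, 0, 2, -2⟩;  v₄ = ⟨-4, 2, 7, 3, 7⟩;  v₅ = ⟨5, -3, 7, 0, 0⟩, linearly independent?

linearly independent

Form the 5×5 matrix with these as columns; its determinant is 18620.
A nonzero determinant means the columns are linearly independent.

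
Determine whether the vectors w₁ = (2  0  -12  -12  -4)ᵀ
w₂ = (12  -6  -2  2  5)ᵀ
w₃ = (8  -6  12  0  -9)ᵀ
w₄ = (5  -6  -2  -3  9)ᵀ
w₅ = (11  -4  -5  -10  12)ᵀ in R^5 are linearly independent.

The matrix [w₁|w₂|w₃|w₄|w₅] has determinant 176680.
A nonzero determinant means the columns are linearly independent.

linearly independent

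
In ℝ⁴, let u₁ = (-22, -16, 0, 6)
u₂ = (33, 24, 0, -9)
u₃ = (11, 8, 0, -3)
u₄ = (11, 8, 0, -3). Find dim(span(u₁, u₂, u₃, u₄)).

1

Put the 4×4 matrix [u₁|u₂|u₃|u₄] into echelon form.
The echelon form has 1 nonzero row, so the rank is 1.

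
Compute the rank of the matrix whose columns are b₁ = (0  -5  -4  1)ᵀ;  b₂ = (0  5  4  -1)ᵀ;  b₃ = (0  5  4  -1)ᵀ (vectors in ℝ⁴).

1

Row-reduce the 3×4 matrix with these as rows.
Exactly 1 pivot survives; hence the rank is 1.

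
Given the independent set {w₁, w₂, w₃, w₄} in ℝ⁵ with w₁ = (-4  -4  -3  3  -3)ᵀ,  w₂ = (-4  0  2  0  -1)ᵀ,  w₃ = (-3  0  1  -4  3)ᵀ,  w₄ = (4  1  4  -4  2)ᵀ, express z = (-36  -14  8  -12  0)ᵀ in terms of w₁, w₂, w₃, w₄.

z = 4w₁ + 4w₂ + 4w₃ + 2w₄

Write z = c₁w₁ + … + c₄w₄ and equate components.
Row-reducing the augmented matrix gives the unique coefficients (c₁, …, c₄) = (4, 4, 4, 2).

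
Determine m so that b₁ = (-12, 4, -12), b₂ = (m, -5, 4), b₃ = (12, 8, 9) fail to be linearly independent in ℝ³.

The set is linearly dependent precisely when det[b₁; b₂; b₃] = 0.
Cofactor expansion gives det = 396 - 132*m.
Solving 396 - 132*m = 0 yields m = 3.

m = 3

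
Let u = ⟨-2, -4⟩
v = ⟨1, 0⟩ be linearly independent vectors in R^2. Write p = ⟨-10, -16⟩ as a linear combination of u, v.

Write p = α₁u + α₂v and equate components.
Back-substitution yields (α₁, α₂) = (4, -2).

p = 4u - 2v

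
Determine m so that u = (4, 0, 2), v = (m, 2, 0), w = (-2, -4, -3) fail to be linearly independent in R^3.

m = -2

Dependence holds iff the 3×3 matrix [u v w] is singular.
Expanding, det = -8*m - 16.
Solving -8*m - 16 = 0 yields m = -2.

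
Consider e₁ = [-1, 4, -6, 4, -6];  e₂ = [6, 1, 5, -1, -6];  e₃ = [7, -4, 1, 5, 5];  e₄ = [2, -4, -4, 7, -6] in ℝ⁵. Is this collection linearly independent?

linearly independent

Place the vectors as rows of a 4×5 matrix and reduce to echelon form.
The reduction yields 4 nonzero rows, so the rank is 4.
Since rank = 4 (the number of vectors), the set is linearly independent.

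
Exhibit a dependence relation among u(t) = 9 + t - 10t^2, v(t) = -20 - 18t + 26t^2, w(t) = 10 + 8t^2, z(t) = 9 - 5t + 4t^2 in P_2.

Write each element as a vector in ℝ³ using {1, t, t^2}.
Set up α₁u + … + α₄z = 0 and solve the homogeneous system.
A generator of the null space is (3, 1, 2, -3).

3u + v + 2w - 3z = 0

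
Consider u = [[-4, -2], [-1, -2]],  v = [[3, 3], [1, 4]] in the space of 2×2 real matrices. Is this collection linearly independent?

linearly independent

Take coordinates with respect to the standard basis {E₁₁, E₁₂, E₂₁, E₂₂}.
Place the vectors as rows of a 2×4 matrix and reduce to echelon form.
The reduction yields 2 nonzero rows, so the rank is 2.
Since rank = 2 (the number of vectors), the set is linearly independent.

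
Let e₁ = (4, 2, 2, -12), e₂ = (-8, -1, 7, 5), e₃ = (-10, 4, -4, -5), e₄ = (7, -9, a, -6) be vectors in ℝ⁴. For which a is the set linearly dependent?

a = 51

Dependence holds iff the 4×4 matrix [e₁ e₂ e₃ e₄] is singular.
Expanding, det = 13464 - 264*a.
Setting this to zero gives a = 51.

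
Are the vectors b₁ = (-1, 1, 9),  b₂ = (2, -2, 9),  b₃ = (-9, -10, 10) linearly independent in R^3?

linearly independent

The matrix [b₁|b₂|b₃] has determinant -513.
A nonzero determinant means the columns are linearly independent.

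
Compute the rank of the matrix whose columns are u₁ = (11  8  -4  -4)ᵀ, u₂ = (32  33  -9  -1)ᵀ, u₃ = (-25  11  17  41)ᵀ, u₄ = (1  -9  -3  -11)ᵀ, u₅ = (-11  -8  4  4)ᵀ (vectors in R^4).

Put the 4×5 matrix [u₁|u₂|u₃|u₄|u₅] into echelon form.
Reduction leaves 2 leading entries, giving rank 2.
(With 5 elements in a 4-dimensional space the rank is at most 4.)

rank 2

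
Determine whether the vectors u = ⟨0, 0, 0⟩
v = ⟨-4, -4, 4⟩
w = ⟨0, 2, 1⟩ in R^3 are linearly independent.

linearly dependent

One of the vectors is the zero vector, so the set is linearly dependent.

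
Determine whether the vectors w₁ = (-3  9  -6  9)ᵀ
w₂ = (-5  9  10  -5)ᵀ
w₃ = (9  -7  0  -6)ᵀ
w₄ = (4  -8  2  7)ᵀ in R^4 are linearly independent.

Row-reduce the matrix whose columns are w₁, w₂, w₃, w₄.
The reduction yields 4 nonzero rows, so the rank is 4.
Since rank = 4 (the number of vectors), the set is linearly independent.

linearly independent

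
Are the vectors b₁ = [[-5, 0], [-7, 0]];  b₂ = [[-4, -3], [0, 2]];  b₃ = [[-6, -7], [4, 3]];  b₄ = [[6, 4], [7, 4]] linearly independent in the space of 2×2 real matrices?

Take coordinates with respect to the standard basis {E₁₁, E₁₂, E₂₁, E₂₂}.
Row-reduce the matrix whose columns are b₁, b₂, b₃, b₄.
The reduction yields 4 nonzero rows, so the rank is 4.
Since rank = 4 (the number of vectors), the set is linearly independent.

linearly independent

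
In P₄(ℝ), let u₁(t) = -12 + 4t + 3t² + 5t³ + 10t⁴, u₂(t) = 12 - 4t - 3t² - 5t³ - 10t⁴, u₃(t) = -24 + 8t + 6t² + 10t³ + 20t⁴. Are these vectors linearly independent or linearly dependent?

Take coordinates with respect to the standard basis {1, t, …, t⁴}.
Row-reduce the matrix whose columns are u₁, u₂, u₃.
The reduction yields 1 nonzero row, so the rank is 1.
Since rank 1 < 3, the set is linearly dependent.
Indeed u₁ + u₂ = 0.

linearly dependent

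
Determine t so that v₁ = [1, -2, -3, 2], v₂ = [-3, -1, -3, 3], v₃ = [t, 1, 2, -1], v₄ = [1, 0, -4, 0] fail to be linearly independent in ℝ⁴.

Place the vectors as rows of a 4×4 matrix; dependence ⇔ determinant zero.
The determinant works out to -16*t - 10.
Setting this to zero gives t = -5/8.

t = -5/8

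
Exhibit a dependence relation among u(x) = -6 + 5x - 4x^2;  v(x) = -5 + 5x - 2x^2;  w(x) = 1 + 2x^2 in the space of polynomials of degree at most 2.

u - v + w = 0

Pass to coordinate vectors relative to the basis {1, x, x^2}.
Set up α₁u + … + α₃w = 0 and solve the homogeneous system.
A generator of the null space is (1, -1, 1).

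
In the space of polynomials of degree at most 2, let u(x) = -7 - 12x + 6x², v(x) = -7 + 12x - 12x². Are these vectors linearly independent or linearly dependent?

linearly independent

Write each element as a coordinate vector in ℝ³ using {1, x, x²}.
Place the vectors as rows of a 2×3 matrix and reduce to echelon form.
The reduction yields 2 nonzero rows, so the rank is 2.
Since rank = 2 (the number of vectors), the set is linearly independent.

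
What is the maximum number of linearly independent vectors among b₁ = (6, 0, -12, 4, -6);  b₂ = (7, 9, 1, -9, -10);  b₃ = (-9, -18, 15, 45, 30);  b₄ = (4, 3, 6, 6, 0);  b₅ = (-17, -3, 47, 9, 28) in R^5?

3

Row-reduce the 5×5 matrix with these as rows.
Exactly 3 pivots survive; hence the rank is 3.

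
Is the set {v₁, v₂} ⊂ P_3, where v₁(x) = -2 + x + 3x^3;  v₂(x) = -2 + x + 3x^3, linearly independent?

linearly dependent

Write each element as a coordinate vector in ℝ⁴ using {1, x, …, x^3}.
Two of the vectors are equal, giving an immediate dependence.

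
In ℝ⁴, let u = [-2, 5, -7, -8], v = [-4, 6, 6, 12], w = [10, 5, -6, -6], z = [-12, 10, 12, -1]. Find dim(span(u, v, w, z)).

dim = 4

Apply Gaussian elimination to the matrix whose rows are u, v, w, z.
Exactly 4 pivots survive; hence the rank is 4.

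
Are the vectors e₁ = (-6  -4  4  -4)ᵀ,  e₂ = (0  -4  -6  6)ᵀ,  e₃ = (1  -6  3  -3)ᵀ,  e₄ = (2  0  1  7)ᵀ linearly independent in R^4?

linearly independent

The matrix [e₁|e₂|e₃|e₄] has determinant 2624.
A nonzero determinant means the columns are linearly independent.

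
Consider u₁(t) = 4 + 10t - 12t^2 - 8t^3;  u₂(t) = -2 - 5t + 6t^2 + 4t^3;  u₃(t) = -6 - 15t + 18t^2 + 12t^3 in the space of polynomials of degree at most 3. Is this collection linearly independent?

Write each element as a coordinate vector in ℝ⁴ using {1, t, …, t^3}.
One vector is a scalar multiple of another, so the set is dependent.

linearly dependent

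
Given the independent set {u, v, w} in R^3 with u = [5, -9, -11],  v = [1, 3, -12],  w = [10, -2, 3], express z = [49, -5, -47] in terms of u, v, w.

z = u + 4v + 4w

Write z = c₁u + … + c₃w and equate components.
Back-substitution yields (c₁, c₂, c₃) = (1, 4, 4).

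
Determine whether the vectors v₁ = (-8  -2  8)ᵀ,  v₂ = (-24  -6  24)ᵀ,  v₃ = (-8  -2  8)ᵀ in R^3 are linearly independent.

linearly dependent

Two of the vectors are equal, giving an immediate dependence.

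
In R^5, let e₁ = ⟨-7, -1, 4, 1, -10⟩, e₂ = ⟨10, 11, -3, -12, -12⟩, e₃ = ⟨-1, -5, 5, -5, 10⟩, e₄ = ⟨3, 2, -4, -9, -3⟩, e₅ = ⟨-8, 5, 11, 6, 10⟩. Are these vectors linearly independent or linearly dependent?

Place the vectors as rows of a 5×5 matrix and reduce to echelon form.
The reduction yields 5 nonzero rows, so the rank is 5.
Since rank = 5 (the number of vectors), the set is linearly independent.

linearly independent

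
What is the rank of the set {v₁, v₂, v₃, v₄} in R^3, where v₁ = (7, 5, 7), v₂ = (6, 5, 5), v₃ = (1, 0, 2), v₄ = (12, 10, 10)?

2

Form the matrix with v₁, v₂, v₃, v₄ as columns and reduce.
There are 2 pivot columns, so rank = 2.
(With 4 elements in a 3-dimensional space the rank is at most 3.)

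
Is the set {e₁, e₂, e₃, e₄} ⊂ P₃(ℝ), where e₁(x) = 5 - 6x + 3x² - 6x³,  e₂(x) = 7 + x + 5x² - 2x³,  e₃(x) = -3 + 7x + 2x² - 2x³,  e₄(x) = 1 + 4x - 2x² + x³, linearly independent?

linearly independent

Write each element as a coordinate vector in ℝ⁴ using {1, x, …, x³}.
The matrix [e₁|e₂|e₃|e₄] has determinant -1353.
A nonzero determinant means the columns are linearly independent.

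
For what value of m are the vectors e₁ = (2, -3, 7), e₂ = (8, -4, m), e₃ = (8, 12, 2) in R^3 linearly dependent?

Place the vectors as rows of a 3×3 matrix; dependence ⇔ determinant zero.
The determinant works out to 928 - 48*m.
Setting this to zero gives m = 58/3.

m = 58/3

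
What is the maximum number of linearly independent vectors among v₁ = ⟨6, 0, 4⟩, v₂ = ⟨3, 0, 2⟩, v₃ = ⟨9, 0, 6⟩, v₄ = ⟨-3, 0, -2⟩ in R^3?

Apply Gaussian elimination to the matrix whose rows are v₁, v₂, v₃, v₄.
Exactly 1 pivot survives; hence the rank is 1.
(With 4 elements in a 3-dimensional space the rank is at most 3.)

1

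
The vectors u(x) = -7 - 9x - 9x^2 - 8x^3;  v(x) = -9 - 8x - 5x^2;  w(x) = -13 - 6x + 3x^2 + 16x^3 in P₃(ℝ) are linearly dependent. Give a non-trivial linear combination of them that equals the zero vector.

2u - 3v + w = 0

Pass to coordinate vectors relative to the basis {1, x, …, x^3}.
Set up α₁u + … + α₃w = 0 and solve the homogeneous system.
The free variable yields coefficients (2, -3, 1) (any nonzero multiple also works).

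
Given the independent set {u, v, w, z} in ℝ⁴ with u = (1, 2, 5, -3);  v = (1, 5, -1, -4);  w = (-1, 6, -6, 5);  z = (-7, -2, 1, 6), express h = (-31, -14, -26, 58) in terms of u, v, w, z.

Write h = α₁u + … + α₄z and equate components.
The system has the unique solution (α₁, …, α₄) = (-3, -4, 3, 3).

h = -3u - 4v + 3w + 3z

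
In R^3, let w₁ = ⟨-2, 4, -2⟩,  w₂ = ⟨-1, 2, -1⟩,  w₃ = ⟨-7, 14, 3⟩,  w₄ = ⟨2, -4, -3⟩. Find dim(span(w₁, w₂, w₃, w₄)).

Row-reduce the 4×3 matrix with these as rows.
Reduction leaves 2 leading entries, giving rank 2.
(With 4 elements in a 3-dimensional space the rank is at most 3.)

2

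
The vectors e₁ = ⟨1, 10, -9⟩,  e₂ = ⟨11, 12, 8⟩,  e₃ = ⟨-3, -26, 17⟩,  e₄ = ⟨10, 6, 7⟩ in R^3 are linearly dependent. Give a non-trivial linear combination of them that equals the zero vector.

Row-reduce the matrix with e₁, e₂, e₃, e₄ as columns; the null space gives the coefficients.
The free variable yields coefficients (2, 1, 1, -1) (any nonzero multiple also works).

2e₁ + e₂ + e₃ - e₄ = 0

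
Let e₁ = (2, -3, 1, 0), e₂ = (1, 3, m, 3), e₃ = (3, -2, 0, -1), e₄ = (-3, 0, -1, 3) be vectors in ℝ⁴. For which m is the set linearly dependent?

The vectors are dependent exactly when the determinant of the matrix with rows e₁, e₂, e₃, e₄ vanishes.
Expanding, det = -6*m - 66.
Setting this to zero gives m = -11.

m = -11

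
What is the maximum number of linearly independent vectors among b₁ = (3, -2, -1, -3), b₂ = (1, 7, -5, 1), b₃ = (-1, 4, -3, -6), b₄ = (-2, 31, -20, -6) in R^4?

3

Put the 4×4 matrix [b₁|b₂|b₃|b₄] into echelon form.
Reduction leaves 3 leading entries, giving rank 3.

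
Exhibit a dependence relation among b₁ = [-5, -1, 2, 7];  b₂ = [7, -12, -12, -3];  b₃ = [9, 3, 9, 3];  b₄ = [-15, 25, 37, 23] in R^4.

2b₁ - 2b₂ + b₃ - b₄ = 0

Write the vectors as columns of a matrix and find a nonzero vector in its null space.
One solution (up to scaling) is (2, -2, 1, -1).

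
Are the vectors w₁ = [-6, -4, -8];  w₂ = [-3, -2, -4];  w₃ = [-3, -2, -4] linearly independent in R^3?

linearly dependent

Place the vectors as rows of a 3×3 matrix and reduce to echelon form.
The reduction yields 1 nonzero row, so the rank is 1.
Since rank 1 < 3, the set is linearly dependent.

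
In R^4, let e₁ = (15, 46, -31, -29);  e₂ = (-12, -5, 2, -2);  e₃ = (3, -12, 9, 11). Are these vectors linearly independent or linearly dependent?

linearly dependent

Place the vectors as rows of a 3×4 matrix and reduce to echelon form.
The reduction yields 2 nonzero rows, so the rank is 2.
Since rank 2 < 3, the set is linearly dependent.
Indeed e₁ + 2e₂ + 3e₃ = 0.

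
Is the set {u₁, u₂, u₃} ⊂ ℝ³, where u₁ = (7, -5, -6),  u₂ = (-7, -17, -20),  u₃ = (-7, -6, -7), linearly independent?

linearly dependent

The matrix [u₁|u₂|u₃] has determinant 0.
A zero determinant means the columns are linearly dependent.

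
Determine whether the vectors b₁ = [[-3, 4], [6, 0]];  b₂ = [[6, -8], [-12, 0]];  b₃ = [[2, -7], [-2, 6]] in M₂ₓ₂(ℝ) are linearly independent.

linearly dependent

Take coordinates with respect to the standard basis {E₁₁, E₁₂, E₂₁, E₂₂}.
One vector is a scalar multiple of another, so the set is dependent.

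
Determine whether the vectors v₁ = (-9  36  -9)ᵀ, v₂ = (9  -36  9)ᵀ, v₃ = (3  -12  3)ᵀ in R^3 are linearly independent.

One vector is a scalar multiple of another, so the set is dependent.

linearly dependent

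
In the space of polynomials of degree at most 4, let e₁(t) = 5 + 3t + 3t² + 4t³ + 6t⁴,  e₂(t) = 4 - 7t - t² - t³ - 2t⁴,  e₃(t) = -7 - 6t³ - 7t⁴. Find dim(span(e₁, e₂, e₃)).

Use coordinates relative to {1, t, …, t⁴}.
Form the matrix with e₁, e₂, e₃ as columns and reduce.
There are 3 pivot columns, so rank = 3.

dim = 3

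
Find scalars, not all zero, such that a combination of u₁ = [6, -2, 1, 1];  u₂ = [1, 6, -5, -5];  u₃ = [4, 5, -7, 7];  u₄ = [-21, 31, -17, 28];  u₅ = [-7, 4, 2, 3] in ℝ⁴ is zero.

Row-reduce the matrix with u₁, u₂, u₃, u₄, u₅ as columns; the null space gives the coefficients.
A generator of the null space is (2, 0, -3, 1, -3).

2u₁ - 3u₃ + u₄ - 3u₅ = 0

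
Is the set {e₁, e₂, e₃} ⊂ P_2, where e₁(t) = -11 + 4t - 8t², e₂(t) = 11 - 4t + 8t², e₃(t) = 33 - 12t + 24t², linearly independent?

linearly dependent

Take coordinates with respect to the standard basis {1, t, t²}.
Row-reduce the matrix whose columns are e₁, e₂, e₃.
The reduction yields 1 nonzero row, so the rank is 1.
Since rank 1 < 3, the set is linearly dependent.
Indeed e₁ + e₂ = 0.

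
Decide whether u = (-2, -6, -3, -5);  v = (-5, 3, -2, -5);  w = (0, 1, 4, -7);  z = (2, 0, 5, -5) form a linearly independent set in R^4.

linearly independent

The matrix [u|v|w|z] has determinant -26.
A nonzero determinant means the columns are linearly independent.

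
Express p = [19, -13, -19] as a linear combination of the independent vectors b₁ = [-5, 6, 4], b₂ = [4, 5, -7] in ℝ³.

Write p = a₁b₁ + a₂b₂ and equate components.
The system has the unique solution (a₁, a₂) = (-3, 1).

p = -3b₁ + b₂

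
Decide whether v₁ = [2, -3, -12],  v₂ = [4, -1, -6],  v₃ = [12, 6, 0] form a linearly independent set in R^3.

The matrix [v₁|v₂|v₃] has determinant -144.
A nonzero determinant means the columns are linearly independent.

linearly independent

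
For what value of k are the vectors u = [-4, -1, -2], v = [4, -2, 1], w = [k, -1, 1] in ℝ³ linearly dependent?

Place the vectors as rows of a 3×3 matrix; dependence ⇔ determinant zero.
Cofactor expansion gives det = 16 - 5*k.
Solving 16 - 5*k = 0 yields k = 16/5.

k = 16/5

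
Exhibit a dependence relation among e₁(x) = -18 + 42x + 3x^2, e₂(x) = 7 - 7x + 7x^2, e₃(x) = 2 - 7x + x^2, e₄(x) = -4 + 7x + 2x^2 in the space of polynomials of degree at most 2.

e₁ + 3e₃ - 3e₄ = 0

Write each element as a vector in ℝ³ using {1, x, x^2}.
Write the vectors as columns of a matrix and find a nonzero vector in its null space.
A generator of the null space is (1, 0, 3, -3).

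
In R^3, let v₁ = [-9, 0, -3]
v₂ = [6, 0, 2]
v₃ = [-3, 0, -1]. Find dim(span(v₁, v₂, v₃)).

1

Row-reduce the 3×3 matrix with these as rows.
Exactly 1 pivot survives; hence the rank is 1.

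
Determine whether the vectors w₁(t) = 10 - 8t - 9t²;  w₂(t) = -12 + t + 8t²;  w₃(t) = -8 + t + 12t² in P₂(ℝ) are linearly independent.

linearly independent

Take coordinates with respect to the standard basis {1, t, t²}.
The matrix [w₁|w₂|w₃] has determinant -564.
A nonzero determinant means the columns are linearly independent.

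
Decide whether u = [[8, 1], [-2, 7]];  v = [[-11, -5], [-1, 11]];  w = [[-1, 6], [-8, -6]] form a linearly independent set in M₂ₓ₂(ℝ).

linearly independent

Write each element as a coordinate vector in ℝ⁴ using {E₁₁, E₁₂, E₂₁, E₂₂}.
Row-reduce the matrix whose columns are u, v, w.
The reduction yields 3 nonzero rows, so the rank is 3.
Since rank = 3 (the number of vectors), the set is linearly independent.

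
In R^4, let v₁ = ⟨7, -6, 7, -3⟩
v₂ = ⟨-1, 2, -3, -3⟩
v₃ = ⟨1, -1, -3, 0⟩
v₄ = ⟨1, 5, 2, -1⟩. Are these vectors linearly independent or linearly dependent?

The matrix [v₁|v₂|v₃|v₄] has determinant -578.
A nonzero determinant means the columns are linearly independent.

linearly independent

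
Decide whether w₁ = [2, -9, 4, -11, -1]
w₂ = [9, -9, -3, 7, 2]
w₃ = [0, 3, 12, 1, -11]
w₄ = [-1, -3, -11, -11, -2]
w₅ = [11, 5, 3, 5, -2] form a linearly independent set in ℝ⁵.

Place the vectors as rows of a 5×5 matrix and reduce to echelon form.
The reduction yields 5 nonzero rows, so the rank is 5.
Since rank = 5 (the number of vectors), the set is linearly independent.

linearly independent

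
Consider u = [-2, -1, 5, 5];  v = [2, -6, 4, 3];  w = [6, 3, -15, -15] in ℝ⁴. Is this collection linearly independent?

Row-reduce the matrix whose columns are u, v, w.
The reduction yields 2 nonzero rows, so the rank is 2.
Since rank 2 < 3, the set is linearly dependent.

linearly dependent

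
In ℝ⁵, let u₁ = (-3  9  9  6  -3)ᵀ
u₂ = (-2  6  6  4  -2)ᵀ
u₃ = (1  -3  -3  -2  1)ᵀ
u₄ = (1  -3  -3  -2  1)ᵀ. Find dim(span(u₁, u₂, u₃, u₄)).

1

Apply Gaussian elimination to the matrix whose rows are u₁, u₂, u₃, u₄.
The echelon form has 1 nonzero row, so the rank is 1.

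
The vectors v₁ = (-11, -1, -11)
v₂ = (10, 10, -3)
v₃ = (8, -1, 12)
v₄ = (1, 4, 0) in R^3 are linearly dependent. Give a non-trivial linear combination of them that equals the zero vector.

Row-reduce the matrix with v₁, v₂, v₃, v₄ as columns; the null space gives the coefficients.
A generator of the null space is (3, 1, 3, -1).

3v₁ + v₂ + 3v₃ - v₄ = 0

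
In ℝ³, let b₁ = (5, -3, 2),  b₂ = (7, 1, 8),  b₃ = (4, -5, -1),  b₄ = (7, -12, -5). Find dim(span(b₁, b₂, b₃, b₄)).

2

Apply Gaussian elimination to the matrix whose rows are b₁, b₂, b₃, b₄.
Reduction leaves 2 leading entries, giving rank 2.
(With 4 elements in a 3-dimensional space the rank is at most 3.)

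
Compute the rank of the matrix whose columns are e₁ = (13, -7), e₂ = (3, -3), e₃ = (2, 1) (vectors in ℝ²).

rank 2

Apply Gaussian elimination to the matrix whose rows are e₁, e₂, e₃.
Exactly 2 pivots survive; hence the rank is 2.
(With 3 elements in a 2-dimensional space the rank is at most 2.)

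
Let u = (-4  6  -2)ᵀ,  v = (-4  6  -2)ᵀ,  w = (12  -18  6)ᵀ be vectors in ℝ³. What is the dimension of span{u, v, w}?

Put the 3×3 matrix [u|v|w] into echelon form.
There is 1 pivot column, so rank = 1.

1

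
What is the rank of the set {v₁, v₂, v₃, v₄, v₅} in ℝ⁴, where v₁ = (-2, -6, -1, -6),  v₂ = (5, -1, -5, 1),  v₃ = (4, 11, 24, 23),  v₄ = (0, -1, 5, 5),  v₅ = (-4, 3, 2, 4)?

rank 4

Row-reduce the 5×4 matrix with these as rows.
There are 4 pivot columns, so rank = 4.
(With 5 elements in a 4-dimensional space the rank is at most 4.)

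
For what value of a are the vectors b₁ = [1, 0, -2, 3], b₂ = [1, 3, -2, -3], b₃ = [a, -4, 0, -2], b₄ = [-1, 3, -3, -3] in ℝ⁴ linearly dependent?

The vectors are dependent exactly when the determinant of the matrix with rows b₁, b₂, b₃, b₄ vanishes.
Expanding, det = -9*a - 150.
Setting this to zero gives a = -50/3.

a = -50/3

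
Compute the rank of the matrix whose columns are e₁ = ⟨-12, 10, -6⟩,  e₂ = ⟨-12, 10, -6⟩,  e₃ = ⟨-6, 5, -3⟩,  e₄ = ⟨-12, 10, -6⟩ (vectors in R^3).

Row-reduce the 4×3 matrix with these as rows.
The echelon form has 1 nonzero row, so the rank is 1.
(With 4 elements in a 3-dimensional space the rank is at most 3.)

1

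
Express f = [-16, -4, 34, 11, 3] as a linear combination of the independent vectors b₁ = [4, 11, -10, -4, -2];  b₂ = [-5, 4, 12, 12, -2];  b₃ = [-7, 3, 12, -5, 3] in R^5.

f = -b₁ + b₂ + b₃

Write f = a₁b₁ + … + a₃b₃ and equate components.
The system has the unique solution (a₁, a₂, a₃) = (-1, 1, 1).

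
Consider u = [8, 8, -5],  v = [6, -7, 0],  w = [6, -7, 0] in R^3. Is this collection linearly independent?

linearly dependent

Two of the vectors are equal, giving an immediate dependence.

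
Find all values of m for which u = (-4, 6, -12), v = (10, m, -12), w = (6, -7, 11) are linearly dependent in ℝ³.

Place the vectors as rows of a 3×3 matrix; dependence ⇔ determinant zero.
Expanding, det = 28*m + 84.
This vanishes exactly when m = -3.

m = -3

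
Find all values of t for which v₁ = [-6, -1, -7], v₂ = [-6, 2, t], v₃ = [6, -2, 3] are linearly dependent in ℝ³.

t = -3

The set is linearly dependent precisely when det[v₁; v₂; v₃] = 0.
Cofactor expansion gives det = -18*t - 54.
Setting this to zero gives t = -3.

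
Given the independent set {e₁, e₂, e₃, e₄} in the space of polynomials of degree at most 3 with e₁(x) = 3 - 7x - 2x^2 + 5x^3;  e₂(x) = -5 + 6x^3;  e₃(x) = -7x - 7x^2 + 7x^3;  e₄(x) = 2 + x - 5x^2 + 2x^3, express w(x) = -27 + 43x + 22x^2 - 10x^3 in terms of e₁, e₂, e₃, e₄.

Identify each element with its coordinate vector in ℝ⁴ via {1, x, …, x^3}.
Since e₁, e₂, e₃, e₄ are independent, the coefficients expressing w are uniquely determined by a linear system.
Back-substitution yields (c₁, …, c₄) = (-3, 4, -3, 1).

w = -3e₁ + 4e₂ - 3e₃ + e₄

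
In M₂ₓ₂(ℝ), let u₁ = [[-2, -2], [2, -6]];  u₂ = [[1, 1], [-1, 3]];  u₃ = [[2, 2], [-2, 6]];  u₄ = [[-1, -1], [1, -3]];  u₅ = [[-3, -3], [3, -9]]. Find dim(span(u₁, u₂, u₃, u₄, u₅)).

dim = 1

Pass to coordinate vectors with respect to the basis {E₁₁, E₁₂, E₂₁, E₂₂}.
Form the matrix with u₁, u₂, u₃, u₄, u₅ as columns and reduce.
There is 1 pivot column, so rank = 1.
(With 5 elements in a 4-dimensional space the rank is at most 4.)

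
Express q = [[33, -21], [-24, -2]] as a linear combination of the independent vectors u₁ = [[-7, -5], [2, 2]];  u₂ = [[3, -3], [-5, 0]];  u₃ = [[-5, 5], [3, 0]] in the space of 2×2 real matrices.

Take coordinate vectors relative to {E₁₁, E₁₂, E₂₁, E₂₂}.
Since u₁, u₂, u₃ are independent, the coefficients expressing q are uniquely determined by a linear system.
Back-substitution yields (a₁, a₂, a₃) = (-1, 2, -4).

q = -u₁ + 2u₂ - 4u₃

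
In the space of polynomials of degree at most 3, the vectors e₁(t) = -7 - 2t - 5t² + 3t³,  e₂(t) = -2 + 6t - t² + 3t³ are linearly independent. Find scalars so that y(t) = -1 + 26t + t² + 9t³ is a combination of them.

Work in coordinates with respect to the standard basis {1, t, …, t³}.
Write y = α₁e₁ + α₂e₂ and equate components.
The system has the unique solution (α₁, α₂) = (-1, 4).

y = -e₁ + 4e₂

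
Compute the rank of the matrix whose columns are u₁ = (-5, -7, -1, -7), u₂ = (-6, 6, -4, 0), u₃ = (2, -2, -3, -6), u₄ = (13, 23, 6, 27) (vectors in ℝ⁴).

Form the matrix with u₁, u₂, u₃, u₄ as columns and reduce.
Reduction leaves 3 leading entries, giving rank 3.

rank 3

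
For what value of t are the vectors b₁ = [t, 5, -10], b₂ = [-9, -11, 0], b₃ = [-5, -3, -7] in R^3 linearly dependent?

t = 5/11

Place the vectors as rows of a 3×3 matrix; dependence ⇔ determinant zero.
The determinant works out to 77*t - 35.
Solving 77*t - 35 = 0 yields t = 5/11.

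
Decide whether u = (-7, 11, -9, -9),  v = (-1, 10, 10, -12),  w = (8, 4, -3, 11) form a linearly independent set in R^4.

Place the vectors as rows of a 3×4 matrix and reduce to echelon form.
The reduction yields 3 nonzero rows, so the rank is 3.
Since rank = 3 (the number of vectors), the set is linearly independent.

linearly independent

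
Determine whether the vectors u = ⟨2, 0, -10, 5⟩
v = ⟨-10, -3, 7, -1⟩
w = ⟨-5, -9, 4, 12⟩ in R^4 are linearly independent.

linearly independent

Place the vectors as rows of a 3×4 matrix and reduce to echelon form.
The reduction yields 3 nonzero rows, so the rank is 3.
Since rank = 3 (the number of vectors), the set is linearly independent.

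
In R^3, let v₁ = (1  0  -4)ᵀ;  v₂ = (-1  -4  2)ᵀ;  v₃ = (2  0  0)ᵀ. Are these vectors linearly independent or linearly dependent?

linearly independent

Row-reduce the matrix whose columns are v₁, v₂, v₃.
The reduction yields 3 nonzero rows, so the rank is 3.
Since rank = 3 (the number of vectors), the set is linearly independent.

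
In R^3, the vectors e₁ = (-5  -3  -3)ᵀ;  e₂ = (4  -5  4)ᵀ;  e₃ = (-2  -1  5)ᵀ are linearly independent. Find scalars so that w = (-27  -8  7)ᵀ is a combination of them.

Solve the system with e₁, e₂, e₃ as columns and w as the right-hand side.
Row-reducing the augmented matrix gives the unique coefficients (α₁, α₂, α₃) = (3, -1, 4).

w = 3e₁ - e₂ + 4e₃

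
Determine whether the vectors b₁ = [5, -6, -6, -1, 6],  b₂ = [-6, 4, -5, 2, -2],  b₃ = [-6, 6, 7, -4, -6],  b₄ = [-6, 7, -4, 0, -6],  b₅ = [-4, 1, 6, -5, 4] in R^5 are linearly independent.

linearly independent

Form the 5×5 matrix with these as columns; its determinant is 4516.
A nonzero determinant means the columns are linearly independent.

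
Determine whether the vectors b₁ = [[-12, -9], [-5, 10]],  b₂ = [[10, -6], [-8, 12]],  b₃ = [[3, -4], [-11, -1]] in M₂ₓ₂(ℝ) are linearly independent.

linearly independent

Take coordinates with respect to the standard basis {E₁₁, E₁₂, E₂₁, E₂₂}.
Place the vectors as rows of a 3×4 matrix and reduce to echelon form.
The reduction yields 3 nonzero rows, so the rank is 3.
Since rank = 3 (the number of vectors), the set is linearly independent.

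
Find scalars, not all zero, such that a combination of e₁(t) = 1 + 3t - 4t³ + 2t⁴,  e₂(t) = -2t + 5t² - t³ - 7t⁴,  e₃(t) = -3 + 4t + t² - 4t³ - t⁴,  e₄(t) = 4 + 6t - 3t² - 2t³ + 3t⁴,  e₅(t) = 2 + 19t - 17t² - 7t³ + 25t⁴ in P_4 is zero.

e₁ - 3e₂ + e₃ + e₄ - e₅ = 0

Write each element as a vector in ℝ⁵ using {1, t, …, t⁴}.
Solve the homogeneous system with e₁, e₂, e₃, e₄, e₅ as columns by row-reducing the coefficient matrix.
One solution (up to scaling) is (1, -3, 1, 1, -1).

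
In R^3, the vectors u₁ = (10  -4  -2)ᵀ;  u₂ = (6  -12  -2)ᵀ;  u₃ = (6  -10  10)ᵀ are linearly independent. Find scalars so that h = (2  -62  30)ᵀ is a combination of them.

h = -4u₁ + 4u₂ + 3u₃

Write h = c₁u₁ + … + c₃u₃ and equate components.
Row-reducing the augmented matrix gives the unique coefficients (c₁, c₂, c₃) = (-4, 4, 3).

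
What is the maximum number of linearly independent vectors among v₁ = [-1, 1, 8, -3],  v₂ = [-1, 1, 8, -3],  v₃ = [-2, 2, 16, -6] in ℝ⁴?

1

Apply Gaussian elimination to the matrix whose rows are v₁, v₂, v₃.
Reduction leaves 1 leading entry, giving rank 1.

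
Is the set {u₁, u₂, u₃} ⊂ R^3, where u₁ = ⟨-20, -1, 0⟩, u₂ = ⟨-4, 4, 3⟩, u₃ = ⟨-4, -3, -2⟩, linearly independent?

The matrix [u₁|u₂|u₃] has determinant 0.
A zero determinant means the columns are linearly dependent.

linearly dependent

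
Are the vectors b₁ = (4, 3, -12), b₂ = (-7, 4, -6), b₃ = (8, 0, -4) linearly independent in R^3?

Place the vectors as rows of a 3×3 matrix and reduce to echelon form.
The reduction yields 3 nonzero rows, so the rank is 3.
Since rank = 3 (the number of vectors), the set is linearly independent.

linearly independent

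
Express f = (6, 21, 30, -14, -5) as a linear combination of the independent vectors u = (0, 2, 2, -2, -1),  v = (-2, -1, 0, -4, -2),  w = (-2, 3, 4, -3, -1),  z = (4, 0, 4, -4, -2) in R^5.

Solve the system with u, v, w, z as columns and f as the right-hand side.
Back-substitution yields (α₁, …, α₄) = (3, -3, 4, 2).

f = 3u - 3v + 4w + 2z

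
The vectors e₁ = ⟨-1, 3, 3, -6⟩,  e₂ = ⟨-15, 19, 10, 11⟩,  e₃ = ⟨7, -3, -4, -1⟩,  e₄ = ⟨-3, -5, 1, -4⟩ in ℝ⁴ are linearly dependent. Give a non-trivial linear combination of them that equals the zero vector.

Write the vectors as columns of a matrix and find a nonzero vector in its null space.
A generator of the null space is (0, 1, 3, 2).

e₂ + 3e₃ + 2e₄ = 0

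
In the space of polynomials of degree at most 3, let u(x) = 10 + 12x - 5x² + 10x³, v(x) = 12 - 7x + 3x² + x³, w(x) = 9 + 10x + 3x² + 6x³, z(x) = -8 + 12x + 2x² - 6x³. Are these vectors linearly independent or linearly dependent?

Take coordinates with respect to the standard basis {1, x, …, x³}.
Form the 4×4 matrix with these as columns; its determinant is 10030.
A nonzero determinant means the columns are linearly independent.

linearly independent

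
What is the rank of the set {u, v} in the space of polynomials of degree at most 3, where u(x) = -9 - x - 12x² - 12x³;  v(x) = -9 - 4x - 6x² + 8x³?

Represent each element by its coordinate vector in ℝ⁴.
Put the 4×2 matrix [u|v] into echelon form.
The echelon form has 2 nonzero rows, so the rank is 2.

rank 2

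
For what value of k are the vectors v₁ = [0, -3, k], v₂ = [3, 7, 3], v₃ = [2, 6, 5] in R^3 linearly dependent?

Dependence holds iff the 3×3 matrix [v₁ v₂ v₃] is singular.
Cofactor expansion gives det = 4*k + 27.
This vanishes exactly when k = -27/4.

k = -27/4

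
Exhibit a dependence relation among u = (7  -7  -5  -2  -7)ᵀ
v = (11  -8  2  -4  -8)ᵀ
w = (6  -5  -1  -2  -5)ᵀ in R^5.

u + v - 3w = 0

Write the vectors as columns of a matrix and find a nonzero vector in its null space.
A generator of the null space is (1, 1, -3).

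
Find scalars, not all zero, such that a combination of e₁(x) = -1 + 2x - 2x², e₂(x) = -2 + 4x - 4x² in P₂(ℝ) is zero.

2e₁ - e₂ = 0

Write each element as a vector in ℝ³ using {1, x, x²}.
Solve the homogeneous system with e₁, e₂ as columns by row-reducing the coefficient matrix.
A generator of the null space is (2, -1).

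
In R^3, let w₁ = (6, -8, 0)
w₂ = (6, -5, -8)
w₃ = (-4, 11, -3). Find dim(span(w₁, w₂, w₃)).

3

Form the matrix with w₁, w₂, w₃ as columns and reduce.
Reduction leaves 3 leading entries, giving rank 3.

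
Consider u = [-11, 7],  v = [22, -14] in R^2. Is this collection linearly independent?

linearly dependent

Place the vectors as rows of a 2×2 matrix and reduce to echelon form.
The reduction yields 1 nonzero row, so the rank is 1.
Since rank 1 < 2, the set is linearly dependent.
Indeed 2u + v = 0.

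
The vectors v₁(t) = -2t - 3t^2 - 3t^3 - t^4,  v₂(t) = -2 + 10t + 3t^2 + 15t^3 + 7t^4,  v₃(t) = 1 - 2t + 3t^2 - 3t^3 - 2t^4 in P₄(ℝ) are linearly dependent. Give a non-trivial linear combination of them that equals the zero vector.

3v₁ + v₂ + 2v₃ = 0

Pass to coordinate vectors relative to the basis {1, t, …, t^4}.
Set up α₁v₁ + … + α₃v₃ = 0 and solve the homogeneous system.
The free variable yields coefficients (3, 1, 2) (any nonzero multiple also works).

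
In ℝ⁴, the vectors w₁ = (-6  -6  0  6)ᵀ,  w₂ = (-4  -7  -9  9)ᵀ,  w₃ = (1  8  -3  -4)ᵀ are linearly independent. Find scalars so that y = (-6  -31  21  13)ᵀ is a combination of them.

Write y = α₁w₁ + … + α₃w₃ and equate components.
Back-substitution yields (α₁, α₂, α₃) = (1, -1, -4).

y = w₁ - w₂ - 4w₃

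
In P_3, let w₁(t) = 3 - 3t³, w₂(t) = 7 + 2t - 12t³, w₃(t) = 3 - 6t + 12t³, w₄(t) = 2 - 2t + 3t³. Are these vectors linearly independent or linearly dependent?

Take coordinates with respect to the standard basis {1, t, …, t³}.
The matrix [w₁|w₂|w₃|w₄] has determinant 0.
A zero determinant means the columns are linearly dependent.
Indeed 8w₁ - 3w₂ - w₃ = 0.

linearly dependent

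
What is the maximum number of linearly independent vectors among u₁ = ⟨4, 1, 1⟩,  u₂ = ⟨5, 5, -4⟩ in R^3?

2

Form the matrix with u₁, u₂ as columns and reduce.
Reduction leaves 2 leading entries, giving rank 2.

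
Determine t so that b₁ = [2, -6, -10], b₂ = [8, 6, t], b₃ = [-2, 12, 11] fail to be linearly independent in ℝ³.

t = -35

Place the vectors as rows of a 3×3 matrix; dependence ⇔ determinant zero.
Expanding, det = -12*t - 420.
This vanishes exactly when t = -35.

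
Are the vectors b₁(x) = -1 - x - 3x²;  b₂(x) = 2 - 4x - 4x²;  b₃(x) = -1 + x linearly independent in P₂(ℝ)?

linearly independent

Write each element as a coordinate vector in ℝ³ using {1, x, x²}.
Form the 3×3 matrix with these as columns; its determinant is -2.
A nonzero determinant means the columns are linearly independent.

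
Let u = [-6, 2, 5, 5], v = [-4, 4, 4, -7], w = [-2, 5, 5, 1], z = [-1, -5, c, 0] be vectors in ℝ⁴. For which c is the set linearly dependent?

The set is linearly dependent precisely when det[u; v; w; z] = 0.
The determinant works out to 258*c + 903.
Setting this to zero gives c = -7/2.

c = -7/2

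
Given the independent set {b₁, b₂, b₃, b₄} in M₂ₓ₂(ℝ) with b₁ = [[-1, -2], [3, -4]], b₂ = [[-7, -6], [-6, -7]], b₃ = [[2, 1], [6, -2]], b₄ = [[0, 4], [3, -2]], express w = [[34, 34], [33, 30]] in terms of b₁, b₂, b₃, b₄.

w = -2b₁ - 4b₂ + 2b₃ + b₄

Take coordinate vectors relative to {E₁₁, E₁₂, E₂₁, E₂₂}.
Since b₁, b₂, b₃, b₄ are independent, the coefficients expressing w are uniquely determined by a linear system.
Row-reducing the augmented matrix gives the unique coefficients (a₁, …, a₄) = (-2, -4, 2, 1).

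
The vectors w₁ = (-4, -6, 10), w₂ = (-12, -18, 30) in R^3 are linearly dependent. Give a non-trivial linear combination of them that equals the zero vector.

3w₁ - w₂ = 0

Row-reduce the matrix with w₁, w₂ as columns; the null space gives the coefficients.
A generator of the null space is (3, -1).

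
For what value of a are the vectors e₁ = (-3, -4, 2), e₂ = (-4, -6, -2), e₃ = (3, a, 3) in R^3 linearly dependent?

The vectors are dependent exactly when the determinant of the matrix with rows e₁, e₂, e₃ vanishes.
The determinant works out to 66 - 14*a.
Solving 66 - 14*a = 0 yields a = 33/7.

a = 33/7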